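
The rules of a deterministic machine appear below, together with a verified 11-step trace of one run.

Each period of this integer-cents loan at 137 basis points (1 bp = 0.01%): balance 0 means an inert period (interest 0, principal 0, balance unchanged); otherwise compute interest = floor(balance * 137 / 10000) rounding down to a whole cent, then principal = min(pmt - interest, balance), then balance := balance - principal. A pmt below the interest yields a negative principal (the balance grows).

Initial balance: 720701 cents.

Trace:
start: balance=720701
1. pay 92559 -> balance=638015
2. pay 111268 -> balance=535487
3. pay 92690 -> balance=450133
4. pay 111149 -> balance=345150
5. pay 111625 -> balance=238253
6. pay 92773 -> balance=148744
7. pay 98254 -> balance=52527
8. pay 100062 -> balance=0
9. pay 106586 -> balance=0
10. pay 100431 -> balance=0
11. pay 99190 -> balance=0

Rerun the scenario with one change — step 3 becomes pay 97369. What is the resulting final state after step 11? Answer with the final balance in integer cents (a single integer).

(re-executing from step 3 with the substitution; state before step 3: balance=535487)
3. pay 97369 -> balance=445454
4. pay 111149 -> balance=340407
5. pay 111625 -> balance=233445
6. pay 92773 -> balance=143870
7. pay 98254 -> balance=47587
8. pay 100062 -> balance=0
9. pay 106586 -> balance=0
10. pay 100431 -> balance=0
11. pay 99190 -> balance=0

0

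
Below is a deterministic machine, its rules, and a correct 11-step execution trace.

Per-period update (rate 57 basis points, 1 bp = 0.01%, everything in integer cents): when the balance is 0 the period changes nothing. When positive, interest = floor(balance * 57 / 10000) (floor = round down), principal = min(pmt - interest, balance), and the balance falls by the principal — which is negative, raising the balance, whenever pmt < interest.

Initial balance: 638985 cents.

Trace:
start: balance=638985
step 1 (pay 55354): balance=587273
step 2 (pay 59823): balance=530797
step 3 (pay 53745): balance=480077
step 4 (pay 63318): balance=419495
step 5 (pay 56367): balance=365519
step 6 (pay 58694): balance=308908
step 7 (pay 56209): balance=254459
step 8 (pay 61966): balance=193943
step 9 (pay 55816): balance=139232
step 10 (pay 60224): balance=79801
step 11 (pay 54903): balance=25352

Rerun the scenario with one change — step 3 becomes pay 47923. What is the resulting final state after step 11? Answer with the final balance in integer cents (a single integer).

31445

(re-executing from step 3 with the substitution; state before step 3: balance=530797)
step 3 (pay 47923): balance=485899
step 4 (pay 63318): balance=425350
step 5 (pay 56367): balance=371407
step 6 (pay 58694): balance=314830
step 7 (pay 56209): balance=260415
step 8 (pay 61966): balance=199933
step 9 (pay 55816): balance=145256
step 10 (pay 60224): balance=85859
step 11 (pay 54903): balance=31445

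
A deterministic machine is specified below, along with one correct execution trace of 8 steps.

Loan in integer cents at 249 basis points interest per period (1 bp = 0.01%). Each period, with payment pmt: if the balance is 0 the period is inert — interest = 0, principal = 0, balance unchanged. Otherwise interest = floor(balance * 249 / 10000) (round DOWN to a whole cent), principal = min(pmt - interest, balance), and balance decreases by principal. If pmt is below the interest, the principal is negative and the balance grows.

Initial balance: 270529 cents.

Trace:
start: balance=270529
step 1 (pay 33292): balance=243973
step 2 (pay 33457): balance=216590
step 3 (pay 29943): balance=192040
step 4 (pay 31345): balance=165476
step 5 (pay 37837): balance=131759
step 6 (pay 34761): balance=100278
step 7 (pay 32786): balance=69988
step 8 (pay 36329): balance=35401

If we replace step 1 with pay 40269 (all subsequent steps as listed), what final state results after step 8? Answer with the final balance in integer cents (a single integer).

27116

(re-executing from step 1 with the substitution; state before step 1: balance=270529)
step 1 (pay 40269): balance=236996
step 2 (pay 33457): balance=209440
step 3 (pay 29943): balance=184712
step 4 (pay 31345): balance=157966
step 5 (pay 37837): balance=124062
step 6 (pay 34761): balance=92390
step 7 (pay 32786): balance=61904
step 8 (pay 36329): balance=27116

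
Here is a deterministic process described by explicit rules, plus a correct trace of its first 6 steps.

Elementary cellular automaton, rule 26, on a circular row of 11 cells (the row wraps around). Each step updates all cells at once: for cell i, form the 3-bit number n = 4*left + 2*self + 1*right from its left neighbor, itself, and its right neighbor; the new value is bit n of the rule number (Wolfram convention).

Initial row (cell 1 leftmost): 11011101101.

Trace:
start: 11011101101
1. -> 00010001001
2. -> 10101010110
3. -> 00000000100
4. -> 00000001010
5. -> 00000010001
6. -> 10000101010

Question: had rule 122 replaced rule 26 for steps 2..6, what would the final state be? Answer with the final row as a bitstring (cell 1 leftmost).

(re-executing steps 2..6 under rule 122; state before step 2: 00010001001)
2. -> 10101010110
3. -> 01010101111
4. -> 10101011001
5. -> 11010111111
6. -> 01101100000

01101100000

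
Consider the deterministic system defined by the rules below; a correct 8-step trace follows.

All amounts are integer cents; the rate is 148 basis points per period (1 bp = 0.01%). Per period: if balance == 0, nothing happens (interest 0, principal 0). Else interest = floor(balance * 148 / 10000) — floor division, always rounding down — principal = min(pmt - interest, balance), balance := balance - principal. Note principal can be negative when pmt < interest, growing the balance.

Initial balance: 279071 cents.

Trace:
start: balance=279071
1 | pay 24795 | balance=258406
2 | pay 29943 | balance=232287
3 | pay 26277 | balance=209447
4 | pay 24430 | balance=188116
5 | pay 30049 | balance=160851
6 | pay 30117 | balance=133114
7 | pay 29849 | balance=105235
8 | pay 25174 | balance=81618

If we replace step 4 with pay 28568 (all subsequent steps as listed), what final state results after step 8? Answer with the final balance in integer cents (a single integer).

77229

(re-executing from step 4 with the substitution; state before step 4: balance=209447)
4 | pay 28568 | balance=183978
5 | pay 30049 | balance=156651
6 | pay 30117 | balance=128852
7 | pay 29849 | balance=100910
8 | pay 25174 | balance=77229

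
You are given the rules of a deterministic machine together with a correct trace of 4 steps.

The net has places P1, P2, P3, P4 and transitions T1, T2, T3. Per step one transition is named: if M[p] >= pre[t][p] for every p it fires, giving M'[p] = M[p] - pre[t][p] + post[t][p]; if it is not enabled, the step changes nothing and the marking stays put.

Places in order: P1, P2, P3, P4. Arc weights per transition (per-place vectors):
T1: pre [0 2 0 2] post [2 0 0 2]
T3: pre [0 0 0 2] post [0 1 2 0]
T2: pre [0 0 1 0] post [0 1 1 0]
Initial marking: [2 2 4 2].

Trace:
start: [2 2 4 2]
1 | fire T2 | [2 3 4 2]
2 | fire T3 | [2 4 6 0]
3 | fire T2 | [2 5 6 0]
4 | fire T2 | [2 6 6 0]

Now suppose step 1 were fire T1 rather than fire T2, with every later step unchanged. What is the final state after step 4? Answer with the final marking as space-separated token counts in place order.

(re-executing from step 1 with the substitution; state before step 1: [2 2 4 2])
1 | fire T1 | [4 0 4 2]
2 | fire T3 | [4 1 6 0]
3 | fire T2 | [4 2 6 0]
4 | fire T2 | [4 3 6 0]

4 3 6 0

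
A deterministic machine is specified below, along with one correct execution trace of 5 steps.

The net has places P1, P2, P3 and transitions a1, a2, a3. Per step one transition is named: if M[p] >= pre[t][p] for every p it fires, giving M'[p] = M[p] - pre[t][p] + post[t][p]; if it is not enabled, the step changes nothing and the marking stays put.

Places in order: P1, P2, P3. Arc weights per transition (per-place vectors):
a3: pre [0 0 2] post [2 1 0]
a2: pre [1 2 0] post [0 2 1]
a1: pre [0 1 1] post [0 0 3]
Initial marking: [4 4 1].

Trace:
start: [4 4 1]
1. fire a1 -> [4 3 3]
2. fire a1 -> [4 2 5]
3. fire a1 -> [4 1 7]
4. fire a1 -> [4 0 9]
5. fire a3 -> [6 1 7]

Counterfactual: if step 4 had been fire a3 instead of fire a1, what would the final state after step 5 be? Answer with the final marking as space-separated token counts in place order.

8 3 3

(re-executing from step 4 with the substitution; state before step 4: [4 1 7])
4. fire a3 -> [6 2 5]
5. fire a3 -> [8 3 3]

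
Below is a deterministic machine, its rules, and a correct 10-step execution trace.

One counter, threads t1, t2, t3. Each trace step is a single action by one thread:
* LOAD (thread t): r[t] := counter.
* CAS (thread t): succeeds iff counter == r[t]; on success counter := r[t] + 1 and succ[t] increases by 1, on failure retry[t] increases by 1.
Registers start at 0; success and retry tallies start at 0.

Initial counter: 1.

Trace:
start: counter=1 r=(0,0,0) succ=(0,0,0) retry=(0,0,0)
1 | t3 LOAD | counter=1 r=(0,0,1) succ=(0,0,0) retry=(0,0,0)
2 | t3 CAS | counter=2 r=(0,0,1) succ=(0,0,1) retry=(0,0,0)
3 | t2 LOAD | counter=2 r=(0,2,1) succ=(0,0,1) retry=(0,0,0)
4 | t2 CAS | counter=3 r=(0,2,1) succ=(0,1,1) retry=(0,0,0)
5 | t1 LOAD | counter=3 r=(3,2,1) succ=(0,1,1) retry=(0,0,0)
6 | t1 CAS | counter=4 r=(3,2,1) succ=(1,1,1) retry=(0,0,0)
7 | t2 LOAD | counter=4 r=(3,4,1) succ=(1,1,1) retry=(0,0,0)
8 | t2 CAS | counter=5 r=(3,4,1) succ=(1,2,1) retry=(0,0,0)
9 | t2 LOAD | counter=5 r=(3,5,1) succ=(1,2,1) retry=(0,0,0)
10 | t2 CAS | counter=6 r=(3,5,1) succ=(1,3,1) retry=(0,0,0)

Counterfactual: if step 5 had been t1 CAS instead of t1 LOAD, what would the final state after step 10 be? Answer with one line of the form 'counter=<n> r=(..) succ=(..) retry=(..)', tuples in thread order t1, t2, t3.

counter=5 r=(0,4,1) succ=(0,3,1) retry=(2,0,0)

(re-executing from step 5 with the substitution; state before step 5: counter=3 r=(0,2,1) succ=(0,1,1) retry=(0,0,0))
5 | t1 CAS | counter=3 r=(0,2,1) succ=(0,1,1) retry=(1,0,0)
6 | t1 CAS | counter=3 r=(0,2,1) succ=(0,1,1) retry=(2,0,0)
7 | t2 LOAD | counter=3 r=(0,3,1) succ=(0,1,1) retry=(2,0,0)
8 | t2 CAS | counter=4 r=(0,3,1) succ=(0,2,1) retry=(2,0,0)
9 | t2 LOAD | counter=4 r=(0,4,1) succ=(0,2,1) retry=(2,0,0)
10 | t2 CAS | counter=5 r=(0,4,1) succ=(0,3,1) retry=(2,0,0)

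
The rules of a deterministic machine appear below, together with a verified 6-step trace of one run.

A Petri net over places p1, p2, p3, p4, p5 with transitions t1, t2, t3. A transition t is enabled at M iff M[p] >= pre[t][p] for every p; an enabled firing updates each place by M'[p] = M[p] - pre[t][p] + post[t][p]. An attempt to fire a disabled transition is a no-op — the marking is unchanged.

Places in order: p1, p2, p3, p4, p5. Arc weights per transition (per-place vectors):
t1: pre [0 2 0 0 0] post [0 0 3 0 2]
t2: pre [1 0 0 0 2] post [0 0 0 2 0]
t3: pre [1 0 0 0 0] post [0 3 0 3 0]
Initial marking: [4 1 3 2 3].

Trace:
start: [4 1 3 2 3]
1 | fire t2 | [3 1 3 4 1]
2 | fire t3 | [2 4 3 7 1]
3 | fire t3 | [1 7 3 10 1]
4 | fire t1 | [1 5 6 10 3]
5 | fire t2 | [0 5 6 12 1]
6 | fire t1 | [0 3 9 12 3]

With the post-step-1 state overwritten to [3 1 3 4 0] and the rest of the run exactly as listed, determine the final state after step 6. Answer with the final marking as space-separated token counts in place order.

0 3 9 12 2

state after step 1 := [3 1 3 4 0]
2 | fire t3 | [2 4 3 7 0]
3 | fire t3 | [1 7 3 10 0]
4 | fire t1 | [1 5 6 10 2]
5 | fire t2 | [0 5 6 12 0]
6 | fire t1 | [0 3 9 12 2]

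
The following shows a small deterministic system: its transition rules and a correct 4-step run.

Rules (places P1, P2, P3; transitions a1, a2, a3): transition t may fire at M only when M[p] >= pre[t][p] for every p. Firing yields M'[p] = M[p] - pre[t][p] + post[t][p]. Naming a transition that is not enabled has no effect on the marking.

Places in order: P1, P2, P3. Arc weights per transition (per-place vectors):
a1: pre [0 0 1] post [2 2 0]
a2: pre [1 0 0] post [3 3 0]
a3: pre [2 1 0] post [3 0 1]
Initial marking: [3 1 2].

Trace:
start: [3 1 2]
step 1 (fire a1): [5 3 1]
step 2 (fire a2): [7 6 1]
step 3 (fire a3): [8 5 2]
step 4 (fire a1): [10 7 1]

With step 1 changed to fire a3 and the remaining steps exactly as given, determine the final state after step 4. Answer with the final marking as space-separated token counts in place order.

(re-executing from step 1 with the substitution; state before step 1: [3 1 2])
step 1 (fire a3): [4 0 3]
step 2 (fire a2): [6 3 3]
step 3 (fire a3): [7 2 4]
step 4 (fire a1): [9 4 3]

9 4 3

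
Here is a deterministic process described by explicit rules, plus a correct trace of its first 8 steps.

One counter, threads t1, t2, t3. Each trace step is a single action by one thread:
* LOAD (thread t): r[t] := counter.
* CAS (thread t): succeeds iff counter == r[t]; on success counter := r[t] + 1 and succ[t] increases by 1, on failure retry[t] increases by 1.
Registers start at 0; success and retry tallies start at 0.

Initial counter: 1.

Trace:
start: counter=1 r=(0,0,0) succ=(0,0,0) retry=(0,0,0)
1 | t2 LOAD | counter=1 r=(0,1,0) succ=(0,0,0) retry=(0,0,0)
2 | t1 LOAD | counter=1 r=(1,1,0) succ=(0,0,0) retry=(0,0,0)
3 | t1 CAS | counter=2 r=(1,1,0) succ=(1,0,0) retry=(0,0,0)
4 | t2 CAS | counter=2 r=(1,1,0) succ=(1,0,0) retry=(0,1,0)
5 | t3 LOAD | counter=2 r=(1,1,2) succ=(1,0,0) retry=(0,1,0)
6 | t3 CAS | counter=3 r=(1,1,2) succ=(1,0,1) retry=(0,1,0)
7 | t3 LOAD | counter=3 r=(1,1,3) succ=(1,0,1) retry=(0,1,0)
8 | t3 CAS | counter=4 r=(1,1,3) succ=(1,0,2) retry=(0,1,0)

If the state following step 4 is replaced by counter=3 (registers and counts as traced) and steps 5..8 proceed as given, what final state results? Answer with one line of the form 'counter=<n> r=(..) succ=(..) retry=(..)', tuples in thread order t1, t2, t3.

state after step 4 := counter=3 r=(1,1,0) succ=(1,0,0) retry=(0,1,0)
5 | t3 LOAD | counter=3 r=(1,1,3) succ=(1,0,0) retry=(0,1,0)
6 | t3 CAS | counter=4 r=(1,1,3) succ=(1,0,1) retry=(0,1,0)
7 | t3 LOAD | counter=4 r=(1,1,4) succ=(1,0,1) retry=(0,1,0)
8 | t3 CAS | counter=5 r=(1,1,4) succ=(1,0,2) retry=(0,1,0)

counter=5 r=(1,1,4) succ=(1,0,2) retry=(0,1,0)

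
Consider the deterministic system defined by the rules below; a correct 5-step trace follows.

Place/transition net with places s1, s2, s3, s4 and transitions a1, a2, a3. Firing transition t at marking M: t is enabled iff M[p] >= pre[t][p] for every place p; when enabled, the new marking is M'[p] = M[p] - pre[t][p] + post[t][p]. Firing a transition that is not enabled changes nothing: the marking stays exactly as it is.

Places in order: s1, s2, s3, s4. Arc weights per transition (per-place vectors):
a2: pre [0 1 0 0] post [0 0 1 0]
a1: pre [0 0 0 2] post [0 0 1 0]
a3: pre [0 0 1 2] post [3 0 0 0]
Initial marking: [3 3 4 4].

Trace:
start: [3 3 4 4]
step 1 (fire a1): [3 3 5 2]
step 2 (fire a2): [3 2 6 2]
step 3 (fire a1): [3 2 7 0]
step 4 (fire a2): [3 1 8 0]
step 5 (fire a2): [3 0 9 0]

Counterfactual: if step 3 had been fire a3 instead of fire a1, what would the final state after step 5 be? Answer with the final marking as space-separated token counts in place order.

(re-executing from step 3 with the substitution; state before step 3: [3 2 6 2])
step 3 (fire a3): [6 2 5 0]
step 4 (fire a2): [6 1 6 0]
step 5 (fire a2): [6 0 7 0]

6 0 7 0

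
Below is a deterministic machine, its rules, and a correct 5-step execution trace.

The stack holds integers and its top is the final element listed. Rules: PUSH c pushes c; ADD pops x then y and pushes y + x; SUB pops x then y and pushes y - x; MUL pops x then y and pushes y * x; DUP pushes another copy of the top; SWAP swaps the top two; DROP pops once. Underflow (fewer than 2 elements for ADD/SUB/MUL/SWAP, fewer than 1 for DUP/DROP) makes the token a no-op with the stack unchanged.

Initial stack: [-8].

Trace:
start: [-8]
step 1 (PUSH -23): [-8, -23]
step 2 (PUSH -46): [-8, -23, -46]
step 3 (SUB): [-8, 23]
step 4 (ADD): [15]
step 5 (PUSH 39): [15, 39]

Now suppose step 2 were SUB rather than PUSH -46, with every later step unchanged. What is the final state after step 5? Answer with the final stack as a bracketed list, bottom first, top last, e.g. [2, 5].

[15, 39]

(re-executing from step 2 with the substitution; state before step 2: [-8, -23])
step 2 (SUB): [15]
step 3 (SUB): [15]
step 4 (ADD): [15]
step 5 (PUSH 39): [15, 39]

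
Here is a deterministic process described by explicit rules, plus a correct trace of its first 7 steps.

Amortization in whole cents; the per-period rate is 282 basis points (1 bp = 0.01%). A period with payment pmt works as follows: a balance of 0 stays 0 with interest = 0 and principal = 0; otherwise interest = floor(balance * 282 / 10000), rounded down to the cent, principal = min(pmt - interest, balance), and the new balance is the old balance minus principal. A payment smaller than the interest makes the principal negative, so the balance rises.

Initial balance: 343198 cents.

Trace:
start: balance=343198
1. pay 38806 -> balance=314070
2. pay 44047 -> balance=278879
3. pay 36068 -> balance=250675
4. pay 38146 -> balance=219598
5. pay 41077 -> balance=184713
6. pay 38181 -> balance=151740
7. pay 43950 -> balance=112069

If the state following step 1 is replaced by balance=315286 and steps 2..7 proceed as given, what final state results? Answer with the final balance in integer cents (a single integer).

state after step 1 := balance=315286
2. pay 44047 -> balance=280130
3. pay 36068 -> balance=251961
4. pay 38146 -> balance=220920
5. pay 41077 -> balance=186072
6. pay 38181 -> balance=153138
7. pay 43950 -> balance=113506

113506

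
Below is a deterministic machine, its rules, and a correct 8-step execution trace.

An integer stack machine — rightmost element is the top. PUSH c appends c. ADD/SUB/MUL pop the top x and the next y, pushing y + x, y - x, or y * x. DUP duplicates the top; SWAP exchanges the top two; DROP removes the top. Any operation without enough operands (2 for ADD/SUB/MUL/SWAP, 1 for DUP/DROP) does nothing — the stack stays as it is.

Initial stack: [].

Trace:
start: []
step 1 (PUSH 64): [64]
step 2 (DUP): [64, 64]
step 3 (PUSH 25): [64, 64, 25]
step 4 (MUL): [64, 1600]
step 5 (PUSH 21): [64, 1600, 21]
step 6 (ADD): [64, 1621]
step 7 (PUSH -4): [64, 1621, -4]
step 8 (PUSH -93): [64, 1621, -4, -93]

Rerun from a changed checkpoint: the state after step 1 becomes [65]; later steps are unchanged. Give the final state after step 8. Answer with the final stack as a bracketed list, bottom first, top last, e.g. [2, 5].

state after step 1 := [65]
step 2 (DUP): [65, 65]
step 3 (PUSH 25): [65, 65, 25]
step 4 (MUL): [65, 1625]
step 5 (PUSH 21): [65, 1625, 21]
step 6 (ADD): [65, 1646]
step 7 (PUSH -4): [65, 1646, -4]
step 8 (PUSH -93): [65, 1646, -4, -93]

[65, 1646, -4, -93]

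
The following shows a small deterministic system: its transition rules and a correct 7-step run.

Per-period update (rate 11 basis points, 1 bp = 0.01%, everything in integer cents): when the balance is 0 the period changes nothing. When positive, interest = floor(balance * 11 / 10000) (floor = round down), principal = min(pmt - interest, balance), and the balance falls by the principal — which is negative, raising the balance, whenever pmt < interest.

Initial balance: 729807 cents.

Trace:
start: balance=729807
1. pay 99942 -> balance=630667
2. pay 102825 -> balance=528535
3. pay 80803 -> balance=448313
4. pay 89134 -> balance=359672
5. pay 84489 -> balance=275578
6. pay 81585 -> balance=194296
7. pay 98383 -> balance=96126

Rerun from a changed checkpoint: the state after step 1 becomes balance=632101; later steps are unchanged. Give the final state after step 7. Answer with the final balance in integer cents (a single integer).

97569

state after step 1 := balance=632101
2. pay 102825 -> balance=529971
3. pay 80803 -> balance=449750
4. pay 89134 -> balance=361110
5. pay 84489 -> balance=277018
6. pay 81585 -> balance=195737
7. pay 98383 -> balance=97569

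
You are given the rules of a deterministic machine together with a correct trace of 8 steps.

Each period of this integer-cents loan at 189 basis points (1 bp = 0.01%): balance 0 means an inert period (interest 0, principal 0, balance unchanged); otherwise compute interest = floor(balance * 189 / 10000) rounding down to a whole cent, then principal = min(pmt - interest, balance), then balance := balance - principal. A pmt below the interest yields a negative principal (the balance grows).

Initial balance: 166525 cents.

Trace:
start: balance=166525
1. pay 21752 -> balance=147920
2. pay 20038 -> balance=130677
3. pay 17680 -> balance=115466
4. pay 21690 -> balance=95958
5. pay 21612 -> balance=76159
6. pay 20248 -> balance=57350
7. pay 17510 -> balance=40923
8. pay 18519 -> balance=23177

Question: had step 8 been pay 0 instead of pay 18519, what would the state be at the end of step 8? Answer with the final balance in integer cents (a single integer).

41696

(re-executing from step 8 with the substitution; state before step 8: balance=40923)
8. pay 0 -> balance=41696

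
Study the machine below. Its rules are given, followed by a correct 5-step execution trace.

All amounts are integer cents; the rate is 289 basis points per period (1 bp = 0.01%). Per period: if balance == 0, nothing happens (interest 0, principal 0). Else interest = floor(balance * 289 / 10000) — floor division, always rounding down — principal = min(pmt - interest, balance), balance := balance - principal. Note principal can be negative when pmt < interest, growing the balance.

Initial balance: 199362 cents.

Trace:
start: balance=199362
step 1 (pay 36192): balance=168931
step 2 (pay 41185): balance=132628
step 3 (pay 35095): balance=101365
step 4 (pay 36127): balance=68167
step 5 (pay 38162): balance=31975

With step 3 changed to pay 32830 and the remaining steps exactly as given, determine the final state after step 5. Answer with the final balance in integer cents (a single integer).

(re-executing from step 3 with the substitution; state before step 3: balance=132628)
step 3 (pay 32830): balance=103630
step 4 (pay 36127): balance=70497
step 5 (pay 38162): balance=34372

34372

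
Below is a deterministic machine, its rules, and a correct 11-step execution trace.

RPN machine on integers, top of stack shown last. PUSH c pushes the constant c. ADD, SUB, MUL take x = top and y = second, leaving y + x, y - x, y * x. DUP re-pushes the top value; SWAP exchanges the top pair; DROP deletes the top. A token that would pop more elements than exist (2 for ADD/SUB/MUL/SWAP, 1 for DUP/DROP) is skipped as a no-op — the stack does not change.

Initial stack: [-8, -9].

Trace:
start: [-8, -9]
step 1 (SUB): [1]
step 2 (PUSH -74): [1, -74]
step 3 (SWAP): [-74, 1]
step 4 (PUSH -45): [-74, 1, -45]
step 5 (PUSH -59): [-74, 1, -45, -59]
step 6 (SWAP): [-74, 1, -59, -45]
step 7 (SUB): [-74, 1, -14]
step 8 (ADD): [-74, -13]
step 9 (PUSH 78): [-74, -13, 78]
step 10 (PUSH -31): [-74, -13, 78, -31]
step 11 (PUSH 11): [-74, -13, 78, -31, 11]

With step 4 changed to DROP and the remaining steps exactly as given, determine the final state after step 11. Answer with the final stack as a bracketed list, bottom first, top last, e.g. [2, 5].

(re-executing from step 4 with the substitution; state before step 4: [-74, 1])
step 4 (DROP): [-74]
step 5 (PUSH -59): [-74, -59]
step 6 (SWAP): [-59, -74]
step 7 (SUB): [15]
step 8 (ADD): [15]
step 9 (PUSH 78): [15, 78]
step 10 (PUSH -31): [15, 78, -31]
step 11 (PUSH 11): [15, 78, -31, 11]

[15, 78, -31, 11]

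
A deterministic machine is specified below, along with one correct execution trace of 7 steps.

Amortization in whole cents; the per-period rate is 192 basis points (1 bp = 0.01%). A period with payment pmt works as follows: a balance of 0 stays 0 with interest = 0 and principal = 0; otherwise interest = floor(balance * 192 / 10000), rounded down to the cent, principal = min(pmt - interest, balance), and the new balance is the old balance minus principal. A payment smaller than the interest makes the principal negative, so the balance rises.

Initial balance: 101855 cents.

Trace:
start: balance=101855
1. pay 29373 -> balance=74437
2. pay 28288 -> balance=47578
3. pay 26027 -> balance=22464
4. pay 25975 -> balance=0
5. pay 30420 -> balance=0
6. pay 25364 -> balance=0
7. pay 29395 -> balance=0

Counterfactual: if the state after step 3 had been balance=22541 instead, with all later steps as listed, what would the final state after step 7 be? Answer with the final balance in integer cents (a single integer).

0

state after step 3 := balance=22541
4. pay 25975 -> balance=0
5. pay 30420 -> balance=0
6. pay 25364 -> balance=0
7. pay 29395 -> balance=0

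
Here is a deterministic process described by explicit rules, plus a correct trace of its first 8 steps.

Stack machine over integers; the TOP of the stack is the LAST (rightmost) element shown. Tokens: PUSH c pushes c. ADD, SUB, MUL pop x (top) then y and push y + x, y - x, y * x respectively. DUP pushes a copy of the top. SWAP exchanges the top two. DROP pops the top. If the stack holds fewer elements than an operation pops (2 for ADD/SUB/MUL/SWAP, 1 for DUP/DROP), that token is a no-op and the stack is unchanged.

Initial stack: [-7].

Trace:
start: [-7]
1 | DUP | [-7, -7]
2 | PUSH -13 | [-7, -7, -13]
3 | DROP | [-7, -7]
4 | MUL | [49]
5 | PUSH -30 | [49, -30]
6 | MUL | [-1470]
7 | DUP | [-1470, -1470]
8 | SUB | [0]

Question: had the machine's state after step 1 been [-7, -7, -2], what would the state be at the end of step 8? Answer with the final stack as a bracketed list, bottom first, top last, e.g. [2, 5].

state after step 1 := [-7, -7, -2]
2 | PUSH -13 | [-7, -7, -2, -13]
3 | DROP | [-7, -7, -2]
4 | MUL | [-7, 14]
5 | PUSH -30 | [-7, 14, -30]
6 | MUL | [-7, -420]
7 | DUP | [-7, -420, -420]
8 | SUB | [-7, 0]

[-7, 0]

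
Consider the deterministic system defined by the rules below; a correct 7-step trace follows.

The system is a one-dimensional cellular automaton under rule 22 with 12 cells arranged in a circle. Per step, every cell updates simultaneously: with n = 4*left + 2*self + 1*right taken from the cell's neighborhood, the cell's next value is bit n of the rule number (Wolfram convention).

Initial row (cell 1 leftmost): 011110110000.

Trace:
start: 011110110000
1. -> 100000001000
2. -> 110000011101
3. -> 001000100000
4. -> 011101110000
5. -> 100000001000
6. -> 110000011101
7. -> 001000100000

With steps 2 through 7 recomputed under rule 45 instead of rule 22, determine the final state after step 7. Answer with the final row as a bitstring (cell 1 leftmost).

(re-executing steps 2..7 under rule 45; state before step 2: 100000001000)
2. -> 101111101010
3. -> 111000011111
4. -> 000011010000
5. -> 111010110111
6. -> 000111101100
7. -> 110100011001

110100011001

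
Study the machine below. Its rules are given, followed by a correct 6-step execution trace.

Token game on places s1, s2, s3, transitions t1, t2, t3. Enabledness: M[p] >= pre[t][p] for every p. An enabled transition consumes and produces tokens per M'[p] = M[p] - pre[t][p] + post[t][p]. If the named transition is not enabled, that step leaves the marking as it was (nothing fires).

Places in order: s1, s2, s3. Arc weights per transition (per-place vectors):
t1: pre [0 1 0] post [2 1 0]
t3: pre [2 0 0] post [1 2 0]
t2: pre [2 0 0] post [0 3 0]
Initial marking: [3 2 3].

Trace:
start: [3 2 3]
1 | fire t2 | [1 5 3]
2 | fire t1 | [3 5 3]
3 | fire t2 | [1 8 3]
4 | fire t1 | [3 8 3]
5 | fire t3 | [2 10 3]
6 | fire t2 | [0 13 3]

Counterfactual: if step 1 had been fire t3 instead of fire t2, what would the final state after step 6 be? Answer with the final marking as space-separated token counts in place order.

1 12 3

(re-executing from step 1 with the substitution; state before step 1: [3 2 3])
1 | fire t3 | [2 4 3]
2 | fire t1 | [4 4 3]
3 | fire t2 | [2 7 3]
4 | fire t1 | [4 7 3]
5 | fire t3 | [3 9 3]
6 | fire t2 | [1 12 3]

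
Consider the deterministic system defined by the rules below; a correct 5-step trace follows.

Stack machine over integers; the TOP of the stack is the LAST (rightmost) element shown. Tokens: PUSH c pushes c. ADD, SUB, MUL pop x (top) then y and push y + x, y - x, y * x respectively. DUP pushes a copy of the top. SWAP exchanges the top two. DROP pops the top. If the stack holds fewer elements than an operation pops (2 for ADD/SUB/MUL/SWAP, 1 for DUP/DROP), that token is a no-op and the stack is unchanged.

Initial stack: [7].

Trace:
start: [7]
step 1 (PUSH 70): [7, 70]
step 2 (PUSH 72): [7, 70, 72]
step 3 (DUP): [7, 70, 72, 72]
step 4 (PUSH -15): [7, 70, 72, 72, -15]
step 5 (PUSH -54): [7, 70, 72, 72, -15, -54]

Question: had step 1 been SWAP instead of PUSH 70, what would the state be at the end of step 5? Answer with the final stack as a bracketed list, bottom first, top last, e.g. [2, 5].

[7, 72, 72, -15, -54]

(re-executing from step 1 with the substitution; state before step 1: [7])
step 1 (SWAP): [7]
step 2 (PUSH 72): [7, 72]
step 3 (DUP): [7, 72, 72]
step 4 (PUSH -15): [7, 72, 72, -15]
step 5 (PUSH -54): [7, 72, 72, -15, -54]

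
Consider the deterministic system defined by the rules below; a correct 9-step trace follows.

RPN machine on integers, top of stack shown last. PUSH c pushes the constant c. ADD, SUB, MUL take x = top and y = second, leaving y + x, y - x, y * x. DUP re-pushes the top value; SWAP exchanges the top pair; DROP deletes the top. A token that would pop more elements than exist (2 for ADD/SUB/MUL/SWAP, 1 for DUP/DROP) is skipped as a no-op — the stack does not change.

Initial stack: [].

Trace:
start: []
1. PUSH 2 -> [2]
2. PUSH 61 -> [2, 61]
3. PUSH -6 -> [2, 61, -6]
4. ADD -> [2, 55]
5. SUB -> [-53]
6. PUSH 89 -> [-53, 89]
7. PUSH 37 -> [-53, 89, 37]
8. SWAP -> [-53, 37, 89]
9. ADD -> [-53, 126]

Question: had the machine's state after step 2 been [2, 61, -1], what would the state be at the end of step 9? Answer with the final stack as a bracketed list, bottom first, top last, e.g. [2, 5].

[2, 68, 126]

state after step 2 := [2, 61, -1]
3. PUSH -6 -> [2, 61, -1, -6]
4. ADD -> [2, 61, -7]
5. SUB -> [2, 68]
6. PUSH 89 -> [2, 68, 89]
7. PUSH 37 -> [2, 68, 89, 37]
8. SWAP -> [2, 68, 37, 89]
9. ADD -> [2, 68, 126]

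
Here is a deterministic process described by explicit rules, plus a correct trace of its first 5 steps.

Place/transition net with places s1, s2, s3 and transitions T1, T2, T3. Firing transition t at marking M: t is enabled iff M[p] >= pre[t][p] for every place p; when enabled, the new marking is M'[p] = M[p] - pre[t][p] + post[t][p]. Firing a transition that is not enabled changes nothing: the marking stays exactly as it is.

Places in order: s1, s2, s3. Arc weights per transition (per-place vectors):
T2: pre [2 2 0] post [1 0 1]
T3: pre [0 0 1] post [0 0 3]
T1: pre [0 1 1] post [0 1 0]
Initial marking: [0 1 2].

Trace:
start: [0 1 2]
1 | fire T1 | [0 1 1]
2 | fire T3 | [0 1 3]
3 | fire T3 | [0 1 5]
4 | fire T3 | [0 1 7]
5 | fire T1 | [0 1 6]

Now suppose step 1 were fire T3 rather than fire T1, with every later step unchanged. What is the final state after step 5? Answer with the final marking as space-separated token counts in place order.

(re-executing from step 1 with the substitution; state before step 1: [0 1 2])
1 | fire T3 | [0 1 4]
2 | fire T3 | [0 1 6]
3 | fire T3 | [0 1 8]
4 | fire T3 | [0 1 10]
5 | fire T1 | [0 1 9]

0 1 9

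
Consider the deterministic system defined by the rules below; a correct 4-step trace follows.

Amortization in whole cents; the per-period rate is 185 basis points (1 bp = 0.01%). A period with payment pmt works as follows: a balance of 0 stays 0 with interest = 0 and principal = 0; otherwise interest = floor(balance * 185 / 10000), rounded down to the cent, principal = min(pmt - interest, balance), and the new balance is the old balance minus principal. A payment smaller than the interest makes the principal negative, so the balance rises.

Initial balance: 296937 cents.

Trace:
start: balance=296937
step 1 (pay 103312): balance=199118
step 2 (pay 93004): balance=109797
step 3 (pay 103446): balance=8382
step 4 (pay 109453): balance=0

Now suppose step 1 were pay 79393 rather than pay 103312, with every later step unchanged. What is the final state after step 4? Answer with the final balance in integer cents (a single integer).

0

(re-executing from step 1 with the substitution; state before step 1: balance=296937)
step 1 (pay 79393): balance=223037
step 2 (pay 93004): balance=134159
step 3 (pay 103446): balance=33194
step 4 (pay 109453): balance=0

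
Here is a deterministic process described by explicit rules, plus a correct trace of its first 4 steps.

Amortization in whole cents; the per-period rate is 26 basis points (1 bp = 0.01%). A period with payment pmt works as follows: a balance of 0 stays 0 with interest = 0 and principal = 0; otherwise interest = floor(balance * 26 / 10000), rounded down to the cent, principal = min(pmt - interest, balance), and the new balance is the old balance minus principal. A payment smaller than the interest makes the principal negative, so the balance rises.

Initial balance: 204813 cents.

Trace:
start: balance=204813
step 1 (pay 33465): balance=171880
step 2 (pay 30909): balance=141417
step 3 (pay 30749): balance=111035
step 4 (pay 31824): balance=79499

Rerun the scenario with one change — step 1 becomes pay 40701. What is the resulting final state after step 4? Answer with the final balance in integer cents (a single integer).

72207

(re-executing from step 1 with the substitution; state before step 1: balance=204813)
step 1 (pay 40701): balance=164644
step 2 (pay 30909): balance=134163
step 3 (pay 30749): balance=103762
step 4 (pay 31824): balance=72207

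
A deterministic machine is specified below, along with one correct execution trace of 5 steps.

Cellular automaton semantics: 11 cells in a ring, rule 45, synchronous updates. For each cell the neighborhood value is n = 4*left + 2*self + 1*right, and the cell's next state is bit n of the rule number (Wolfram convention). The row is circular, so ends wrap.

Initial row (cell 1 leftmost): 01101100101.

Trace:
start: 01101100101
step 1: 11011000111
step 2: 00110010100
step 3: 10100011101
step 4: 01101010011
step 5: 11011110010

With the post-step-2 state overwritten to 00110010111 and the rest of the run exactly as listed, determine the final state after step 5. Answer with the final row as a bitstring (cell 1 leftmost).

state after step 2 := 00110010111
step 3: 00100011100
step 4: 10101010001
step 5: 01111110101

01111110101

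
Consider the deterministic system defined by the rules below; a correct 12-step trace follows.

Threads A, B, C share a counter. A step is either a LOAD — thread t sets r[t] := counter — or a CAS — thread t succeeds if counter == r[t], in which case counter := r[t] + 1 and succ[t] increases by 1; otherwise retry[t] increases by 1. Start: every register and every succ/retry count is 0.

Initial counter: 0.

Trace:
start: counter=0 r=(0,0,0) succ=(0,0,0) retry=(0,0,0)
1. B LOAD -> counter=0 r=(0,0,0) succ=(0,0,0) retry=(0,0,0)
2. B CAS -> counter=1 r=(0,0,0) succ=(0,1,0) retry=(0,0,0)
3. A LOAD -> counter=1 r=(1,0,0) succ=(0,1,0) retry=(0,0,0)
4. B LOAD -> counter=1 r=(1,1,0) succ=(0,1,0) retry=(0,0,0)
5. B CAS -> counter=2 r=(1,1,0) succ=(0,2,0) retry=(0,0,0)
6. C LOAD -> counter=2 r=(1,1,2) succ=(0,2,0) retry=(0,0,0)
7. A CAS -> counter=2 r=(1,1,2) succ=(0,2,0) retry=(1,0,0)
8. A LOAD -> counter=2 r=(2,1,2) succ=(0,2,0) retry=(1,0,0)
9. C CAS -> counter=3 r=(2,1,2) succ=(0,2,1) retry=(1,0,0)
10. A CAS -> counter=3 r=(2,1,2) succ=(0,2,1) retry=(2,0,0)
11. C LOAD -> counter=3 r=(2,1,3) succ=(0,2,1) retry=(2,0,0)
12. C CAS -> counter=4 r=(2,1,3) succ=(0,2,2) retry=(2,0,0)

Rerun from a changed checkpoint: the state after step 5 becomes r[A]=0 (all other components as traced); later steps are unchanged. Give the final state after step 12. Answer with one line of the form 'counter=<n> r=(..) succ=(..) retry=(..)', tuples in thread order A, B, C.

counter=4 r=(2,1,3) succ=(0,2,2) retry=(2,0,0)

state after step 5 := counter=2 r=(0,1,0) succ=(0,2,0) retry=(0,0,0)
6. C LOAD -> counter=2 r=(0,1,2) succ=(0,2,0) retry=(0,0,0)
7. A CAS -> counter=2 r=(0,1,2) succ=(0,2,0) retry=(1,0,0)
8. A LOAD -> counter=2 r=(2,1,2) succ=(0,2,0) retry=(1,0,0)
9. C CAS -> counter=3 r=(2,1,2) succ=(0,2,1) retry=(1,0,0)
10. A CAS -> counter=3 r=(2,1,2) succ=(0,2,1) retry=(2,0,0)
11. C LOAD -> counter=3 r=(2,1,3) succ=(0,2,1) retry=(2,0,0)
12. C CAS -> counter=4 r=(2,1,3) succ=(0,2,2) retry=(2,0,0)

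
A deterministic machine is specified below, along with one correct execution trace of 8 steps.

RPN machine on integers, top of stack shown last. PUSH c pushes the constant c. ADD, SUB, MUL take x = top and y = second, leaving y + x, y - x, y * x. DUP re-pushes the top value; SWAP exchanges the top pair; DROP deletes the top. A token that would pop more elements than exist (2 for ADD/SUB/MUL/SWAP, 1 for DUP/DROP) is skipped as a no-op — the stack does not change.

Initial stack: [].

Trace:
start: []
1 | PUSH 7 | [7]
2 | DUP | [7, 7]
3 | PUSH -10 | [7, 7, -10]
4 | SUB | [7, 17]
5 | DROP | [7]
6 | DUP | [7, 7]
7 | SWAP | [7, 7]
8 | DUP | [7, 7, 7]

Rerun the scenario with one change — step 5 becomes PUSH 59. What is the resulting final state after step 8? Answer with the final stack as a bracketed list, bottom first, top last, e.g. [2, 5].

(re-executing from step 5 with the substitution; state before step 5: [7, 17])
5 | PUSH 59 | [7, 17, 59]
6 | DUP | [7, 17, 59, 59]
7 | SWAP | [7, 17, 59, 59]
8 | DUP | [7, 17, 59, 59, 59]

[7, 17, 59, 59, 59]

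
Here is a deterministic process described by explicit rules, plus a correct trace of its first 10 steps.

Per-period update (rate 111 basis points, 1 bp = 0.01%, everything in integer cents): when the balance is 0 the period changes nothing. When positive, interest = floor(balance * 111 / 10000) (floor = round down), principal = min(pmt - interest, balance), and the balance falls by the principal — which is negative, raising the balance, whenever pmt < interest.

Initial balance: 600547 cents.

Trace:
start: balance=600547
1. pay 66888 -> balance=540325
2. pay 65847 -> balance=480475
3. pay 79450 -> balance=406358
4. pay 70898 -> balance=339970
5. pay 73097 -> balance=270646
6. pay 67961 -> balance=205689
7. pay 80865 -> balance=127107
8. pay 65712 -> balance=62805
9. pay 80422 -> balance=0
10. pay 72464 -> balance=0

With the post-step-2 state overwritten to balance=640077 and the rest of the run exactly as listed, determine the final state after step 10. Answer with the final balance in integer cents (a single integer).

84764

state after step 2 := balance=640077
3. pay 79450 -> balance=567731
4. pay 70898 -> balance=503134
5. pay 73097 -> balance=435621
6. pay 67961 -> balance=372495
7. pay 80865 -> balance=295764
8. pay 65712 -> balance=233334
9. pay 80422 -> balance=155502
10. pay 72464 -> balance=84764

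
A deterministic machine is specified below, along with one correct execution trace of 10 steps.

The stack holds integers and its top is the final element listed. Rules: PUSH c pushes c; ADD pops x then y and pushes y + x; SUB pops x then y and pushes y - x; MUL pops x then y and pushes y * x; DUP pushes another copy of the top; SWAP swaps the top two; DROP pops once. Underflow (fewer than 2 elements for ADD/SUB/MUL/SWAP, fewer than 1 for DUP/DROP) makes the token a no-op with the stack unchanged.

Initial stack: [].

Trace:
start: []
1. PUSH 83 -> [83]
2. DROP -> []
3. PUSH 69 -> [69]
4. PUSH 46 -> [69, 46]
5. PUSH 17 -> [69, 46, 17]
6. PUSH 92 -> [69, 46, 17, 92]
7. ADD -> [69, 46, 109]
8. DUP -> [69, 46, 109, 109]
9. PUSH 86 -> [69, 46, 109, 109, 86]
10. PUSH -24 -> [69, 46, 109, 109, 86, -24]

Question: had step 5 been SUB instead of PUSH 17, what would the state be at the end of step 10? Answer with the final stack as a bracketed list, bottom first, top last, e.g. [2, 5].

[115, 115, 86, -24]

(re-executing from step 5 with the substitution; state before step 5: [69, 46])
5. SUB -> [23]
6. PUSH 92 -> [23, 92]
7. ADD -> [115]
8. DUP -> [115, 115]
9. PUSH 86 -> [115, 115, 86]
10. PUSH -24 -> [115, 115, 86, -24]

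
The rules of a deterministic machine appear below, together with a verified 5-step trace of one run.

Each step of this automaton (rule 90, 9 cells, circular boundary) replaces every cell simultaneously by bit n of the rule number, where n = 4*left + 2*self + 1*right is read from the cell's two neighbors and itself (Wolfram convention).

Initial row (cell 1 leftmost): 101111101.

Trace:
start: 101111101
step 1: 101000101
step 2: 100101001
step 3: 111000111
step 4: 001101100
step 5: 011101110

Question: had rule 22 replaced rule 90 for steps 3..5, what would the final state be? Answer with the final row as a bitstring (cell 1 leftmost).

(re-executing steps 3..5 under rule 22; state before step 3: 100101001)
step 3: 011101110
step 4: 100000001
step 5: 010000010

010000010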